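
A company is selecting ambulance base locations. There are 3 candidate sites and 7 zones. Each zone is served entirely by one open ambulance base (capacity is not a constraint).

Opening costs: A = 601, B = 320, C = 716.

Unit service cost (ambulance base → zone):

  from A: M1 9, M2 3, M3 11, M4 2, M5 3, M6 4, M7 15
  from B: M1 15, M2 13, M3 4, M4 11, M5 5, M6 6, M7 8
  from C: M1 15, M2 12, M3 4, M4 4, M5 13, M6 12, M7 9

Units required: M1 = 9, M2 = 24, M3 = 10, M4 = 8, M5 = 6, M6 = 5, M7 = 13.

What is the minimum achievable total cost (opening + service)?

For any fixed open set, each zone goes to its cheapest open site; total = fixed + service.
{B}: M1→B 15·9=135, M2→B 13·24=312, M3→B 4·10=40, M4→B 11·8=88, M5→B 5·6=30, M6→B 6·5=30, M7→B 8·13=104. Service 739; fixed 320; total 1059.
{A}: service 512 + fixed 601 = 1113
{A, B}: service 351 + fixed 921 = 1272
{A, B, C}: service 351 + fixed 1637 = 1988
No other subset beats 1059.

Minimum total cost: 1059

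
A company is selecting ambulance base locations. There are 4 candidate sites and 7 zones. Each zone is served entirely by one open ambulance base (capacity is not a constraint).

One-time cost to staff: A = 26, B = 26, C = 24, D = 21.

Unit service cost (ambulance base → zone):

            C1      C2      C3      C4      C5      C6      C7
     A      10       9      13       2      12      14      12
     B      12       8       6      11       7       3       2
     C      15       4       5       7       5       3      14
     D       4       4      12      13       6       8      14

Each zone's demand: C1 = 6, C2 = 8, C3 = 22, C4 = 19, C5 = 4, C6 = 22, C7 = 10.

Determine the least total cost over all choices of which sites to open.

For any fixed open set, each zone goes to its cheapest open site; total = fixed + service.
{A, B, C, D}: C1→D 4·6=24, C2→C 4·8=32, C3→C 5·22=110, C4→A 2·19=38, C5→C 5·4=20, C6→B 3·22=66, C7→B 2·10=20. Service 310; fixed 97; total 407.
{A, B, D}: service 336 + fixed 73 = 409
{A, B, C}: service 346 + fixed 76 = 422
{D}: C1→D 4·6=24, C2→D 4·8=32, C3→D 12·22=264, C4→D 13·19=247, C5→D 6·4=24, C6→D 8·22=176, C7→D 14·10=140. Service 907; fixed 21; total 928.
No other subset beats 407.

Minimum total cost: 407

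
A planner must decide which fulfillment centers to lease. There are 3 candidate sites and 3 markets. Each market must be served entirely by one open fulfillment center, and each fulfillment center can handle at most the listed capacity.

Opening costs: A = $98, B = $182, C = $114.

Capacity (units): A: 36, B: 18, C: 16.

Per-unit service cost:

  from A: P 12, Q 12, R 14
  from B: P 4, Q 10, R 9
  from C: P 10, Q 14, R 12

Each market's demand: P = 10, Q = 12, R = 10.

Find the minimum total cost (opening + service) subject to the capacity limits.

Open {A}: P→A 12·10=120, Q→A 12·12=144, R→A 14·10=140.
Loads: A carries 32/36. Service 404; fixed 98; total 502.
Next best feasible plan costs 596.

Minimum total cost: 502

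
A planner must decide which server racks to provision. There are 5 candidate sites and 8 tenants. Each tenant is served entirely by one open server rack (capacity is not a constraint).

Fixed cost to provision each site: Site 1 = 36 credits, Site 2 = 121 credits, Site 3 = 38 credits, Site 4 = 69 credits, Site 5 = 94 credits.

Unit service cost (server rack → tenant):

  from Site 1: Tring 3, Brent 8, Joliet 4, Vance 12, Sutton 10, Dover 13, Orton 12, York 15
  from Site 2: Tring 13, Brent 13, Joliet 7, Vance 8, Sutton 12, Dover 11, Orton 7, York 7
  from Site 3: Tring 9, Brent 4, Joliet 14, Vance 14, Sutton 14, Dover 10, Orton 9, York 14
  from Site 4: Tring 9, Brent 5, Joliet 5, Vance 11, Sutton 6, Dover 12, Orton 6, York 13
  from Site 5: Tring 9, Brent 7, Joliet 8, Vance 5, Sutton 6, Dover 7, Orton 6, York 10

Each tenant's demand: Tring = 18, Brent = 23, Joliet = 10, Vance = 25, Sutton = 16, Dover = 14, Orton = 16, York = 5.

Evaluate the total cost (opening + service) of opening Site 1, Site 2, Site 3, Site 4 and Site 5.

Total cost: 994

Each tenant is assigned to its cheapest site among the open ones.
{Site 1, Site 2, Site 3, Site 4, Site 5}: Tring→Site 1 3·18=54, Brent→Site 3 4·23=92, Joliet→Site 1 4·10=40, Vance→Site 5 5·25=125, Sutton→Site 4 6·16=96, Dover→Site 5 7·14=98, Orton→Site 4 6·16=96, York→Site 2 7·5=35. Service 636; fixed 358; total 994.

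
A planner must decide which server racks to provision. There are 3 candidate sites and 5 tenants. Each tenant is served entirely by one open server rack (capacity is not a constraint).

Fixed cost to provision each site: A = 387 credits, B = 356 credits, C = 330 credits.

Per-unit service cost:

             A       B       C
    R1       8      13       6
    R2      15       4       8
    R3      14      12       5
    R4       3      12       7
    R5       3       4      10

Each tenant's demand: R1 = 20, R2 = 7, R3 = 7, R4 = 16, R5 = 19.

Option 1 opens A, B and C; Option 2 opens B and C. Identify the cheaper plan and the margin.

Option 2 is cheaper by 304.

Option 1: {A, B, C}: R1→C 6·20=120, R2→B 4·7=28, R3→C 5·7=35, R4→A 3·16=48, R5→A 3·19=57. Service 288; fixed 1073; total 1361.
Option 2: {B, C}: R1→C 6·20=120, R2→B 4·7=28, R3→C 5·7=35, R4→C 7·16=112, R5→B 4·19=76. Service 371; fixed 686; total 1057.
Difference: |1361 − 1057| = 304.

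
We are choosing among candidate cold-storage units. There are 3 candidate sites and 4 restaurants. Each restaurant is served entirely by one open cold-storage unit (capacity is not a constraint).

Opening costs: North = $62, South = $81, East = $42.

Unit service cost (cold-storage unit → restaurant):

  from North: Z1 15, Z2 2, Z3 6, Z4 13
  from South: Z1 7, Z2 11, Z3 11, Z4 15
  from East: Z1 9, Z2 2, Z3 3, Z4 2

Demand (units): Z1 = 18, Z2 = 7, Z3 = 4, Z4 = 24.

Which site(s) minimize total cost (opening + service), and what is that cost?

For any fixed open set, each restaurant goes to its cheapest open site; total = fixed + service.
{East}: Z1→East 9·18=162, Z2→East 2·7=14, Z3→East 3·4=12, Z4→East 2·24=48. Service 236; fixed 42; total 278.
{South, East}: service 200 + fixed 123 = 323
{North, East}: Z1→East 9·18=162, Z2→North 2·7=14, Z3→East 3·4=12, Z4→East 2·24=48. Service 236; fixed 104; total 340.
{North, South, East}: service 200 + fixed 185 = 385
No other subset beats 278.

Open East only; minimum total cost 278.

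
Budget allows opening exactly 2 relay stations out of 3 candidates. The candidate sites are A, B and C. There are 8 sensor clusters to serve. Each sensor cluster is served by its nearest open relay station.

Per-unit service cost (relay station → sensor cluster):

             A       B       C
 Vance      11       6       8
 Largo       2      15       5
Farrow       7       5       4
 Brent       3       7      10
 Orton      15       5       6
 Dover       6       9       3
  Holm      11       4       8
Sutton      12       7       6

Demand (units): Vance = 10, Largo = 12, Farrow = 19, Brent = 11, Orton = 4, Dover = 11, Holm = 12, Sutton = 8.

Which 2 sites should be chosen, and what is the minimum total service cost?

Choose A and B; total service cost 402.

With exactly 2 open, each sensor cluster uses its cheapest among the chosen.
{A, B}: Vance→B 6·10=60, Largo→A 2·12=24, Farrow→B 5·19=95, Brent→A 3·11=33, Orton→B 5·4=20, Dover→A 6·11=66, Holm→B 4·12=48, Sutton→B 7·8=56. Service cost 402.
{A, C}: service cost 414
{B, C}: service cost 422
Among all 3 size-2 choices, {A, B} is lowest.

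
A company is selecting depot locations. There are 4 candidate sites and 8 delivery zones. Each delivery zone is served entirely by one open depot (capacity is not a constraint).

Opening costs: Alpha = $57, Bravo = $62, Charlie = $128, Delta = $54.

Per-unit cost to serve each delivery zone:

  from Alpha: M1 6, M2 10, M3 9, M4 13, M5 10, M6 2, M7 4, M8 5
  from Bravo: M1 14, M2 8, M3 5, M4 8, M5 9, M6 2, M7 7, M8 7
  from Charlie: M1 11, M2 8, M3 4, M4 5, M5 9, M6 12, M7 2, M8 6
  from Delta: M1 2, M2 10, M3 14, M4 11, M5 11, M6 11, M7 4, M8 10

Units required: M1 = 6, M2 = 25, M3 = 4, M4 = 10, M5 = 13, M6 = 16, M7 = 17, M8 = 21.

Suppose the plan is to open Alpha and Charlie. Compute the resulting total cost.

Total cost: 775

Each delivery zone is assigned to its cheapest site among the open ones.
{Alpha, Charlie}: M1→Alpha 6·6=36, M2→Charlie 8·25=200, M3→Charlie 4·4=16, M4→Charlie 5·10=50, M5→Charlie 9·13=117, M6→Alpha 2·16=32, M7→Charlie 2·17=34, M8→Alpha 5·21=105. Service 590; fixed 185; total 775.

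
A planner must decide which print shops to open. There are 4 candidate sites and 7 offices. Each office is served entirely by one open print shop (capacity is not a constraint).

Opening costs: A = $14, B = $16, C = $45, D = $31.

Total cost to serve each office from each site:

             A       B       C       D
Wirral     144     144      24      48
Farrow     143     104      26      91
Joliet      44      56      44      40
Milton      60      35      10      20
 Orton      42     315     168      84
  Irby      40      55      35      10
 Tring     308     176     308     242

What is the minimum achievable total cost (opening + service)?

Minimum total cost: 432

For any fixed open set, each office goes to its cheapest open site; total = fixed + service.
{A, B, C}: Wirral→C 24, Farrow→C 26, Joliet→A 44, Milton→C 10, Orton→A 42, Irby→C 35, Tring→B 176. Service 357; fixed 75; total 432.
{A, B, C, D}: Wirral→C 24, Farrow→C 26, Joliet→D 40, Milton→C 10, Orton→A 42, Irby→D 10, Tring→B 176. Service 328; fixed 106; total 434.
{B, C, D}: Wirral→C 24, Farrow→C 26, Joliet→D 40, Milton→C 10, Orton→D 84, Irby→D 10, Tring→B 176. Service 370; fixed 92; total 462.
{A}: service 781 + fixed 14 = 795
(All 15 nonempty subsets were checked; A, B and C is lowest.)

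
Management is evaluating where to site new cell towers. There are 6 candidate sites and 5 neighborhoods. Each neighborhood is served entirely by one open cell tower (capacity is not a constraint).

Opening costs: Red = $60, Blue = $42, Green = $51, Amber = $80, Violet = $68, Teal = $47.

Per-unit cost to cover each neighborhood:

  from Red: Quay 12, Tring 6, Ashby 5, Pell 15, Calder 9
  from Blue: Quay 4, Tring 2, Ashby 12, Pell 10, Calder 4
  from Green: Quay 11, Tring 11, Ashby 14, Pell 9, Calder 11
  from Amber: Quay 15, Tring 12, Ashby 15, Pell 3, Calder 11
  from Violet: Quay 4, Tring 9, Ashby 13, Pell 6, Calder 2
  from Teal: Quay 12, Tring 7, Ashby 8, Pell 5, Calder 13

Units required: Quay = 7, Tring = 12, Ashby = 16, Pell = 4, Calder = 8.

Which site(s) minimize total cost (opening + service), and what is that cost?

For any fixed open set, each neighborhood goes to its cheapest open site; total = fixed + service.
{Red, Blue}: Quay→Blue 4·7=28, Tring→Blue 2·12=24, Ashby→Red 5·16=80, Pell→Blue 10·4=40, Calder→Blue 4·8=32. Service 204; fixed 102; total 306.
{Blue, Teal}: Quay→Blue 4·7=28, Tring→Blue 2·12=24, Ashby→Teal 8·16=128, Pell→Teal 5·4=20, Calder→Blue 4·8=32. Service 232; fixed 89; total 321.
{Red, Blue, Teal}: Quay→Blue 4·7=28, Tring→Blue 2·12=24, Ashby→Red 5·16=80, Pell→Teal 5·4=20, Calder→Blue 4·8=32. Service 184; fixed 149; total 333.
{Red, Blue, Green, Amber, Violet, Teal}: service 160 + fixed 348 = 508
No other subset beats 306.

Open Red and Blue; minimum total cost 306.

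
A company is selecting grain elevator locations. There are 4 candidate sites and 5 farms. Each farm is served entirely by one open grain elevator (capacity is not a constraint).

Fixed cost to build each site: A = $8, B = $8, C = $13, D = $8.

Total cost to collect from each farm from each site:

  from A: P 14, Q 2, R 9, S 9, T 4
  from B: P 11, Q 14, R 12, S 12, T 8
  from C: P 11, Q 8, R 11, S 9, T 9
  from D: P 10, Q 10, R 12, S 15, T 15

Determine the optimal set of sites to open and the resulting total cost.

Open A only; minimum total cost 46.

For any fixed open set, each farm goes to its cheapest open site; total = fixed + service.
{A}: P→A 14, Q→A 2, R→A 9, S→A 9, T→A 4. Service 38; fixed 8; total 46.
{A, D}: service 34 + fixed 16 = 50
{A, B}: P→B 11, Q→A 2, R→A 9, S→A 9, T→A 4. Service 35; fixed 16; total 51.
{A, B, C, D}: P→D 10, Q→A 2, R→A 9, S→A 9, T→A 4. Service 34; fixed 37; total 71.
No other subset beats 46.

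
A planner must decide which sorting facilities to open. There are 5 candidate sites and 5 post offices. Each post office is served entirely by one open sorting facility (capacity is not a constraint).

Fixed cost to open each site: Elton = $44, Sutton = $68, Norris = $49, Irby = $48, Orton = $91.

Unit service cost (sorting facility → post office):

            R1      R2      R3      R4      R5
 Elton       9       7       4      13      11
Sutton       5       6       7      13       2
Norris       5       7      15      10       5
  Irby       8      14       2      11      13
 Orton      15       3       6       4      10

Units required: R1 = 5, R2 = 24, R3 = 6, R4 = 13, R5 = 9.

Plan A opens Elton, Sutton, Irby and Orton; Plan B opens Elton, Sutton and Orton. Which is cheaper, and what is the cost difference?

Plan B is cheaper by 36.

Plan A: {Elton, Sutton, Irby, Orton}: R1→Sutton 5·5=25, R2→Orton 3·24=72, R3→Irby 2·6=12, R4→Orton 4·13=52, R5→Sutton 2·9=18. Service 179; fixed 251; total 430.
Plan B: {Elton, Sutton, Orton}: R1→Sutton 5·5=25, R2→Orton 3·24=72, R3→Elton 4·6=24, R4→Orton 4·13=52, R5→Sutton 2·9=18. Service 191; fixed 203; total 394.
Difference: |430 − 394| = 36.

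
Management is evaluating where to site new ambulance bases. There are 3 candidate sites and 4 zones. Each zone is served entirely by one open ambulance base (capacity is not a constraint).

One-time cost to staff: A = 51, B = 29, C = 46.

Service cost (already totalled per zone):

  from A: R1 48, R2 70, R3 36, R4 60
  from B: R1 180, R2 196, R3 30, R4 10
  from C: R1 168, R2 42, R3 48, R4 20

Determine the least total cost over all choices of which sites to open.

For any fixed open set, each zone goes to its cheapest open site; total = fixed + service.
{A, B}: R1→A 48, R2→A 70, R3→B 30, R4→B 10. Service 158; fixed 80; total 238.
{A, C}: service 146 + fixed 97 = 243
{A, B, C}: service 130 + fixed 126 = 256
{B}: R1→B 180, R2→B 196, R3→B 30, R4→B 10. Service 416; fixed 29; total 445.
(All 7 nonempty subsets were checked; A and B is lowest.)

Minimum total cost: 238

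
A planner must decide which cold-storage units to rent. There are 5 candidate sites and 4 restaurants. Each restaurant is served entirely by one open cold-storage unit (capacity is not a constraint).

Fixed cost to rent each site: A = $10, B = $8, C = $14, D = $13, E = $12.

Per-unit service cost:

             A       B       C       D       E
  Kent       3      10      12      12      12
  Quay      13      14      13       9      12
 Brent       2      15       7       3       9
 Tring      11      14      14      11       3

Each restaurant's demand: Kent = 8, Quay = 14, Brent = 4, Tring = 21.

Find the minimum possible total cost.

Minimum total cost: 256

For any fixed open set, each restaurant goes to its cheapest open site; total = fixed + service.
{A, D, E}: Kent→A 3·8=24, Quay→D 9·14=126, Brent→A 2·4=8, Tring→E 3·21=63. Service 221; fixed 35; total 256.
{A, B, D, E}: service 221 + fixed 43 = 264
{A, C, D, E}: service 221 + fixed 49 = 270
{A, B, C, D, E}: service 221 + fixed 57 = 278
No other subset beats 256.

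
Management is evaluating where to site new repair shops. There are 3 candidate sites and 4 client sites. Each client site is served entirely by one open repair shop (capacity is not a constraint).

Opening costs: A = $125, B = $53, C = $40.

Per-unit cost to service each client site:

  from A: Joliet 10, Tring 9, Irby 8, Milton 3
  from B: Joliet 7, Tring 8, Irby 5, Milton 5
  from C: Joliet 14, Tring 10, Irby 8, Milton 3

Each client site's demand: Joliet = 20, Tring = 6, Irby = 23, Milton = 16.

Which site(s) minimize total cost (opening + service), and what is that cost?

For any fixed open set, each client site goes to its cheapest open site; total = fixed + service.
{B}: Joliet→B 7·20=140, Tring→B 8·6=48, Irby→B 5·23=115, Milton→B 5·16=80. Service 383; fixed 53; total 436.
{B, C}: service 351 + fixed 93 = 444
{A, B}: Joliet→B 7·20=140, Tring→B 8·6=48, Irby→B 5·23=115, Milton→A 3·16=48. Service 351; fixed 178; total 529.
{A, B, C}: Joliet→B 7·20=140, Tring→B 8·6=48, Irby→B 5·23=115, Milton→A 3·16=48. Service 351; fixed 218; total 569.
No other subset beats 436.

Open B only; minimum total cost 436.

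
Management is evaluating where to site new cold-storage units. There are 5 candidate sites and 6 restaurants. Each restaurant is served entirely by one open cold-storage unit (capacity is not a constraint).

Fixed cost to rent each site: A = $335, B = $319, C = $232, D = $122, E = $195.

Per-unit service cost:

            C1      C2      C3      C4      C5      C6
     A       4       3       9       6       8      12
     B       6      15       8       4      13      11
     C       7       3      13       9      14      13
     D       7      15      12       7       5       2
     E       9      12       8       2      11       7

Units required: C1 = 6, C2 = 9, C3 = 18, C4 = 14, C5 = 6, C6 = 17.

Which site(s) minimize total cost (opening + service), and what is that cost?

Open D only; minimum total cost 677.

For any fixed open set, each restaurant goes to its cheapest open site; total = fixed + service.
{D}: C1→D 7·6=42, C2→D 15·9=135, C3→D 12·18=216, C4→D 7·14=98, C5→D 5·6=30, C6→D 2·17=34. Service 555; fixed 122; total 677.
{D, E}: C1→D 7·6=42, C2→E 12·9=108, C3→E 8·18=144, C4→E 2·14=28, C5→D 5·6=30, C6→D 2·17=34. Service 386; fixed 317; total 703.
{E}: C1→E 9·6=54, C2→E 12·9=108, C3→E 8·18=144, C4→E 2·14=28, C5→E 11·6=66, C6→E 7·17=119. Service 519; fixed 195; total 714.
{A, B, C, D, E}: service 287 + fixed 1203 = 1490
No other subset beats 677.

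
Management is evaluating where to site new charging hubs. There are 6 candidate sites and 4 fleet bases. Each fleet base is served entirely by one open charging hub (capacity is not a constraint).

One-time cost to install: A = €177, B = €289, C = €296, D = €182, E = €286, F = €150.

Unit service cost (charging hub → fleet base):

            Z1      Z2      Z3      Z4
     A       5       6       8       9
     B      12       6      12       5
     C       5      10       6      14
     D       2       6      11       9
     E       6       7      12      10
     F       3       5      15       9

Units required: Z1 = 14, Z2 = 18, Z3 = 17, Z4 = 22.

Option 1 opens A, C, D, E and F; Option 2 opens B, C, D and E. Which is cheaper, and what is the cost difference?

Option 1: {A, C, D, E, F}: Z1→D 2·14=28, Z2→F 5·18=90, Z3→C 6·17=102, Z4→A 9·22=198. Service 418; fixed 1091; total 1509.
Option 2: {B, C, D, E}: Z1→D 2·14=28, Z2→B 6·18=108, Z3→C 6·17=102, Z4→B 5·22=110. Service 348; fixed 1053; total 1401.
Difference: |1509 − 1401| = 108.

Option 2 is cheaper by 108.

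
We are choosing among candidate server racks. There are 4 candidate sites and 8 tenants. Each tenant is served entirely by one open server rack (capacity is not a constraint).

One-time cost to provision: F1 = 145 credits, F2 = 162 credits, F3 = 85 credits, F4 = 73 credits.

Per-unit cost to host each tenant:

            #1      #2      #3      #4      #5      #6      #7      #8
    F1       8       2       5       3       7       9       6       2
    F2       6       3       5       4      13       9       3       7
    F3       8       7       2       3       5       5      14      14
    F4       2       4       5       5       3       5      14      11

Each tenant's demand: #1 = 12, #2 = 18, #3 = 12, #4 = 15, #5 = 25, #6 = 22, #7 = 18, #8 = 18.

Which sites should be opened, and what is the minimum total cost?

Open F1 and F4; minimum total cost 712.

For any fixed open set, each tenant goes to its cheapest open site; total = fixed + service.
{F1, F4}: #1→F4 2·12=24, #2→F1 2·18=36, #3→F1 5·12=60, #4→F1 3·15=45, #5→F4 3·25=75, #6→F4 5·22=110, #7→F1 6·18=108, #8→F1 2·18=36. Service 494; fixed 218; total 712.
{F1, F3, F4}: service 458 + fixed 303 = 761
{F2, F4}: #1→F4 2·12=24, #2→F2 3·18=54, #3→F2 5·12=60, #4→F2 4·15=60, #5→F4 3·25=75, #6→F4 5·22=110, #7→F2 3·18=54, #8→F2 7·18=126. Service 563; fixed 235; total 798.
{F1, F2, F3, F4}: service 404 + fixed 465 = 869
No other subset beats 712.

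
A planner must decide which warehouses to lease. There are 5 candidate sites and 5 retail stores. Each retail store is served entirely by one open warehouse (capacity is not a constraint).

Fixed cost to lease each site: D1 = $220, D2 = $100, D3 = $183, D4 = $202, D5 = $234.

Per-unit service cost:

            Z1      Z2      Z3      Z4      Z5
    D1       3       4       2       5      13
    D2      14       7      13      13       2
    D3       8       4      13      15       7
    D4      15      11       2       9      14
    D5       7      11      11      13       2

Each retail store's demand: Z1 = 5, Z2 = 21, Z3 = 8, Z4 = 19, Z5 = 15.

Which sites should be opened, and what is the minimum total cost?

For any fixed open set, each retail store goes to its cheapest open site; total = fixed + service.
{D1, D2}: Z1→D1 3·5=15, Z2→D1 4·21=84, Z3→D1 2·8=16, Z4→D1 5·19=95, Z5→D2 2·15=30. Service 240; fixed 320; total 560.
{D1}: service 405 + fixed 220 = 625
{D1, D5}: service 240 + fixed 454 = 694
{D1, D2, D3, D4, D5}: service 240 + fixed 939 = 1179
No other subset beats 560.

Open D1 and D2; minimum total cost 560.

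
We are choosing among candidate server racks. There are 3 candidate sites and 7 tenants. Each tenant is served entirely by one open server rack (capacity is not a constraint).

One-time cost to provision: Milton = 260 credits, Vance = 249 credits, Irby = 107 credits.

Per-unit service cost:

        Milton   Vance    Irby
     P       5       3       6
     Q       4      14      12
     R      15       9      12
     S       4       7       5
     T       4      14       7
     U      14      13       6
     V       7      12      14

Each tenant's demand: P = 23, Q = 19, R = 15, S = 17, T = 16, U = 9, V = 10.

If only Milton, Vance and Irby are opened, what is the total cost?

Each tenant is assigned to its cheapest site among the open ones.
{Milton, Vance, Irby}: P→Vance 3·23=69, Q→Milton 4·19=76, R→Vance 9·15=135, S→Milton 4·17=68, T→Milton 4·16=64, U→Irby 6·9=54, V→Milton 7·10=70. Service 536; fixed 616; total 1152.

Total cost: 1152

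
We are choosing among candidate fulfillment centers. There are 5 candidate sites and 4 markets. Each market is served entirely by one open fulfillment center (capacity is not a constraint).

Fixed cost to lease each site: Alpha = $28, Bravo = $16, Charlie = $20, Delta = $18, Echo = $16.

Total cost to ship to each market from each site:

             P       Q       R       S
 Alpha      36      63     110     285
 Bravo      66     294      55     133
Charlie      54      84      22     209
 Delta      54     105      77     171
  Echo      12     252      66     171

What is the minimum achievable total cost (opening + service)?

For any fixed open set, each market goes to its cheapest open site; total = fixed + service.
{Bravo, Charlie, Echo}: P→Echo 12, Q→Charlie 84, R→Charlie 22, S→Bravo 133. Service 251; fixed 52; total 303.
{Alpha, Bravo, Charlie, Echo}: service 230 + fixed 80 = 310
{Alpha, Bravo, Charlie}: service 254 + fixed 64 = 318
{Alpha, Bravo, Charlie, Delta, Echo}: P→Echo 12, Q→Alpha 63, R→Charlie 22, S→Bravo 133. Service 230; fixed 98; total 328.
No other subset beats 303.

Minimum total cost: 303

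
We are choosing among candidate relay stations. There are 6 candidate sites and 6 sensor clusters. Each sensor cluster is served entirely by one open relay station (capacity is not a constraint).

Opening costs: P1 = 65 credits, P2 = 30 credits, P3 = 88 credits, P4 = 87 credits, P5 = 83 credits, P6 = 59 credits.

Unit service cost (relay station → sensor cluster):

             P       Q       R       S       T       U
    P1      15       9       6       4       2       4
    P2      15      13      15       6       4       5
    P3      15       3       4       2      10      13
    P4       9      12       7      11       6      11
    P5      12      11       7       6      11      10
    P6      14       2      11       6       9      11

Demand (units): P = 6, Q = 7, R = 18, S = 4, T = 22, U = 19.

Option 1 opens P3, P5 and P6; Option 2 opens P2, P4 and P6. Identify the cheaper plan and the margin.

Option 2 is cheaper by 207.

Option 1: {P3, P5, P6}: P→P5 12·6=72, Q→P6 2·7=14, R→P3 4·18=72, S→P3 2·4=8, T→P6 9·22=198, U→P5 10·19=190. Service 554; fixed 230; total 784.
Option 2: {P2, P4, P6}: P→P4 9·6=54, Q→P6 2·7=14, R→P4 7·18=126, S→P2 6·4=24, T→P2 4·22=88, U→P2 5·19=95. Service 401; fixed 176; total 577.
Difference: |784 − 577| = 207.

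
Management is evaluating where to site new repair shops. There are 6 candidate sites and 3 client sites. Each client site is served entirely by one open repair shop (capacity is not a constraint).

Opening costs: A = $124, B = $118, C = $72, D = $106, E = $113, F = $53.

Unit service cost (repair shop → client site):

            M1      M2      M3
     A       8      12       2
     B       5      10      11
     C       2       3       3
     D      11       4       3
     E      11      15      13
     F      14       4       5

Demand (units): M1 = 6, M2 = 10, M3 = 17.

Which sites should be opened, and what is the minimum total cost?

For any fixed open set, each client site goes to its cheapest open site; total = fixed + service.
{C}: M1→C 2·6=12, M2→C 3·10=30, M3→C 3·17=51. Service 93; fixed 72; total 165.
{C, F}: service 93 + fixed 125 = 218
{F}: M1→F 14·6=84, M2→F 4·10=40, M3→F 5·17=85. Service 209; fixed 53; total 262.
{A, B, C, D, E, F}: service 76 + fixed 586 = 662
No other subset beats 165.

Open C only; minimum total cost 165.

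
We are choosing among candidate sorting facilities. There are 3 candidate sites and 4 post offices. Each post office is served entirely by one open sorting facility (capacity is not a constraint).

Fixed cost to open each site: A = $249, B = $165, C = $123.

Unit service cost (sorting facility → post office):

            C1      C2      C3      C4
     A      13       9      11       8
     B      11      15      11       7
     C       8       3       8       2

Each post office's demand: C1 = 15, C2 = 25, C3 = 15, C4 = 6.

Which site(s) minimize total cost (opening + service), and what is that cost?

Open C only; minimum total cost 450.

For any fixed open set, each post office goes to its cheapest open site; total = fixed + service.
{C}: C1→C 8·15=120, C2→C 3·25=75, C3→C 8·15=120, C4→C 2·6=12. Service 327; fixed 123; total 450.
{B, C}: service 327 + fixed 288 = 615
{A, C}: C1→C 8·15=120, C2→C 3·25=75, C3→C 8·15=120, C4→C 2·6=12. Service 327; fixed 372; total 699.
{A, B, C}: service 327 + fixed 537 = 864
(All 7 nonempty subsets were checked; C only is lowest.)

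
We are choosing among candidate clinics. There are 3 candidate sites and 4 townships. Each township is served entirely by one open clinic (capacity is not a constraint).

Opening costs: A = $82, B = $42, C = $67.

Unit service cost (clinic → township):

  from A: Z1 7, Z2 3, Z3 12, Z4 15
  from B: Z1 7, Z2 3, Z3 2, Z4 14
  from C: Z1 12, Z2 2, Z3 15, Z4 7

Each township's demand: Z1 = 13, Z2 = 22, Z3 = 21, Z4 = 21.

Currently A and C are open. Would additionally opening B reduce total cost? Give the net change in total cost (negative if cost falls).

Yes — net change −168 (cost falls by 168).

Current service cost with {A, C}: 534.
Adding B: each township re-picks its cheapest; new service cost 324, saving 210.
Extra fixed cost: 42. Net change = 42 − 210 = -168.
(Totals: 683 → 515.)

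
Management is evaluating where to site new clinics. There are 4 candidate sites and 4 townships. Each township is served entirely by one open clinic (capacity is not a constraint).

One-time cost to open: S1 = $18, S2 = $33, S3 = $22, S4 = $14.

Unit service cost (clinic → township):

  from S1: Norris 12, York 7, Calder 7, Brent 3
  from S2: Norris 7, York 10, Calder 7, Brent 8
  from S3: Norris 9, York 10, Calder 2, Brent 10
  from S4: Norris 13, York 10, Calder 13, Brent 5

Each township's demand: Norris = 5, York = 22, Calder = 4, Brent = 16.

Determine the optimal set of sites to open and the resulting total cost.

For any fixed open set, each township goes to its cheapest open site; total = fixed + service.
{S1, S3}: Norris→S3 9·5=45, York→S1 7·22=154, Calder→S3 2·4=8, Brent→S1 3·16=48. Service 255; fixed 40; total 295.
{S1}: Norris→S1 12·5=60, York→S1 7·22=154, Calder→S1 7·4=28, Brent→S1 3·16=48. Service 290; fixed 18; total 308.
{S1, S3, S4}: service 255 + fixed 54 = 309
{S1, S2, S3, S4}: service 245 + fixed 87 = 332
(All 15 nonempty subsets were checked; S1 and S3 is lowest.)

Open S1 and S3; minimum total cost 295.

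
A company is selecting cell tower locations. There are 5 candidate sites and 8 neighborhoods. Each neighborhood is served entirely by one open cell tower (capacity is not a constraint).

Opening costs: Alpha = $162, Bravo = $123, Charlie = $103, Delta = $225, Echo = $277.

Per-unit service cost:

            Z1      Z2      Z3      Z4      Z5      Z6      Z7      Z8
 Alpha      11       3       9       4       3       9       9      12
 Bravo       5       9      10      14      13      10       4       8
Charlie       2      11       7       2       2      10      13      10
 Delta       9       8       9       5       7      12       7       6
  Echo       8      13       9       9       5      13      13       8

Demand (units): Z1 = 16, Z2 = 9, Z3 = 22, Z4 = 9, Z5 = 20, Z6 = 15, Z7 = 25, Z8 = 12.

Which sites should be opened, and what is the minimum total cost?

For any fixed open set, each neighborhood goes to its cheapest open site; total = fixed + service.
{Bravo, Charlie}: Z1→Charlie 2·16=32, Z2→Bravo 9·9=81, Z3→Charlie 7·22=154, Z4→Charlie 2·9=18, Z5→Charlie 2·20=40, Z6→Bravo 10·15=150, Z7→Bravo 4·25=100, Z8→Bravo 8·12=96. Service 671; fixed 226; total 897.
{Alpha, Bravo, Charlie}: Z1→Charlie 2·16=32, Z2→Alpha 3·9=27, Z3→Charlie 7·22=154, Z4→Charlie 2·9=18, Z5→Charlie 2·20=40, Z6→Alpha 9·15=135, Z7→Bravo 4·25=100, Z8→Bravo 8·12=96. Service 602; fixed 388; total 990.
{Alpha, Charlie}: Z1→Charlie 2·16=32, Z2→Alpha 3·9=27, Z3→Charlie 7·22=154, Z4→Charlie 2·9=18, Z5→Charlie 2·20=40, Z6→Alpha 9·15=135, Z7→Alpha 9·25=225, Z8→Charlie 10·12=120. Service 751; fixed 265; total 1016.
{Alpha, Bravo, Charlie, Delta, Echo}: Z1→Charlie 2·16=32, Z2→Alpha 3·9=27, Z3→Charlie 7·22=154, Z4→Charlie 2·9=18, Z5→Charlie 2·20=40, Z6→Alpha 9·15=135, Z7→Bravo 4·25=100, Z8→Delta 6·12=72. Service 578; fixed 890; total 1468.
No other subset beats 897.

Open Bravo and Charlie; minimum total cost 897.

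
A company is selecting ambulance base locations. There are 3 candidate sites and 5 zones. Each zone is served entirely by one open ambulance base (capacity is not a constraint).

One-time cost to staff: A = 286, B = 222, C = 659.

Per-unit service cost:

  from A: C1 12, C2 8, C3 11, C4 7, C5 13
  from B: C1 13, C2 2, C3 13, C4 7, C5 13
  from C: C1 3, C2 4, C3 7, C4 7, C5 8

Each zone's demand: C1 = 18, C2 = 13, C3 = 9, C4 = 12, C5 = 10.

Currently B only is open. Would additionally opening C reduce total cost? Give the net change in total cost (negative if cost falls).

Current service cost with {B}: 591.
Adding C: each zone re-picks its cheapest; new service cost 307, saving 284.
Extra fixed cost: 659. Net change = 659 − 284 = 375.
(Totals: 813 → 1188.)

No — net change +375 (cost rises by 375).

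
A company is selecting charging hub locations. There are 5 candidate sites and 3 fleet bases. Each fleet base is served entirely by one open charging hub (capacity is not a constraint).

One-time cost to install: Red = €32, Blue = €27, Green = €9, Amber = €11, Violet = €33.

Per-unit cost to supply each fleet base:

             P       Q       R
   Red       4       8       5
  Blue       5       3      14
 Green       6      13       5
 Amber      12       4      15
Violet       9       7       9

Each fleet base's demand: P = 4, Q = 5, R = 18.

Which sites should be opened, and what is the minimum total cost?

For any fixed open set, each fleet base goes to its cheapest open site; total = fixed + service.
{Green, Amber}: P→Green 6·4=24, Q→Amber 4·5=20, R→Green 5·18=90. Service 134; fixed 20; total 154.
{Blue, Green}: service 125 + fixed 36 = 161
{Red, Amber}: service 126 + fixed 43 = 169
{Red, Blue, Green, Amber, Violet}: service 121 + fixed 112 = 233
No other subset beats 154.

Open Green and Amber; minimum total cost 154.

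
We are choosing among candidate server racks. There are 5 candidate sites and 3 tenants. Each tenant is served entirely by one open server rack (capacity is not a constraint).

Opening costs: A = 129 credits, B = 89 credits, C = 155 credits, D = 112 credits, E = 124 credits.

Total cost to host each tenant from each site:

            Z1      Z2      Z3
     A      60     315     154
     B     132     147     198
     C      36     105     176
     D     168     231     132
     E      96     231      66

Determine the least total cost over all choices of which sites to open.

Minimum total cost: 472

For any fixed open set, each tenant goes to its cheapest open site; total = fixed + service.
{C}: Z1→C 36, Z2→C 105, Z3→C 176. Service 317; fixed 155; total 472.
{C, E}: service 207 + fixed 279 = 486
{E}: service 393 + fixed 124 = 517
{A, B, C, D, E}: Z1→C 36, Z2→C 105, Z3→E 66. Service 207; fixed 609; total 816.
No other subset beats 472.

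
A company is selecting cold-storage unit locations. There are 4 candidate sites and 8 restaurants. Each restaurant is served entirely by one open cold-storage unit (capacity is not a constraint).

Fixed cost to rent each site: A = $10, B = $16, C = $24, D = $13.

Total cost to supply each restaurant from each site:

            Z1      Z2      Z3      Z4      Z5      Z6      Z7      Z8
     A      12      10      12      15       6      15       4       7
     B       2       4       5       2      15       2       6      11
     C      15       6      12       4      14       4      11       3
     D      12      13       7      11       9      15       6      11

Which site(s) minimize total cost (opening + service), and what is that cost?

For any fixed open set, each restaurant goes to its cheapest open site; total = fixed + service.
{A, B}: Z1→B 2, Z2→B 4, Z3→B 5, Z4→B 2, Z5→A 6, Z6→B 2, Z7→A 4, Z8→A 7. Service 32; fixed 26; total 58.
{B}: service 47 + fixed 16 = 63
{B, D}: service 41 + fixed 29 = 70
{A, B, C, D}: Z1→B 2, Z2→B 4, Z3→B 5, Z4→B 2, Z5→A 6, Z6→B 2, Z7→A 4, Z8→C 3. Service 28; fixed 63; total 91.
(All 15 nonempty subsets were checked; A and B is lowest.)

Open A and B; minimum total cost 58.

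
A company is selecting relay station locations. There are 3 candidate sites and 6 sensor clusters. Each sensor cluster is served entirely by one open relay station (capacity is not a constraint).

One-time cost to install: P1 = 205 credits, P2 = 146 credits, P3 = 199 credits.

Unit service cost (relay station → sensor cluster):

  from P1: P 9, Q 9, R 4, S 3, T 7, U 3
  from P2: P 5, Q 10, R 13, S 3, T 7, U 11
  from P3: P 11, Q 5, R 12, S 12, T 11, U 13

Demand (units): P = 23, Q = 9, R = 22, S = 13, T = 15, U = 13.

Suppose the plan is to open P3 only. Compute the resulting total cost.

Total cost: 1251

Each sensor cluster is assigned to its cheapest site among the open ones.
{P3}: P→P3 11·23=253, Q→P3 5·9=45, R→P3 12·22=264, S→P3 12·13=156, T→P3 11·15=165, U→P3 13·13=169. Service 1052; fixed 199; total 1251.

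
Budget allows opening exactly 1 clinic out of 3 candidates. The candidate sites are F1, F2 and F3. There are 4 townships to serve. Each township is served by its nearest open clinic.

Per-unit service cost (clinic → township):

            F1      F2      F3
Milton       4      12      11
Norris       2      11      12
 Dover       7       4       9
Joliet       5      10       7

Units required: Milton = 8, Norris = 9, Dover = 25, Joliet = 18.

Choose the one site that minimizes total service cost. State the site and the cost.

With exactly 1 open, each township uses its cheapest among the chosen.
{F1}: Milton→F1 4·8=32, Norris→F1 2·9=18, Dover→F1 7·25=175, Joliet→F1 5·18=90. Service cost 315.
{F2}: service cost 475
{F3}: service cost 547
Among all 3 size-1 choices, {F1} is lowest.

Choose F1 only; total service cost 315.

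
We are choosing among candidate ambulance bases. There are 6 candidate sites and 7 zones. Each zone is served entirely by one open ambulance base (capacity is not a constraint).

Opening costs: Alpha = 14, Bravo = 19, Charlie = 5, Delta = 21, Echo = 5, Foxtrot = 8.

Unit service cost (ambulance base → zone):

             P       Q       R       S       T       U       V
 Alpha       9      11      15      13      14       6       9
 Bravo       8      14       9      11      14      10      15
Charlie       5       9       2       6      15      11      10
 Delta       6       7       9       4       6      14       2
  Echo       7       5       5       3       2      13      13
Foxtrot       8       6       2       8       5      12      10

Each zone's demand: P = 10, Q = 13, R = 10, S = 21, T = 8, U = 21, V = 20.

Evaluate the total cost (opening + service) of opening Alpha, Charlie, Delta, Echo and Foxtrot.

Total cost: 433

Each zone is assigned to its cheapest site among the open ones.
{Alpha, Charlie, Delta, Echo, Foxtrot}: P→Charlie 5·10=50, Q→Echo 5·13=65, R→Charlie 2·10=20, S→Echo 3·21=63, T→Echo 2·8=16, U→Alpha 6·21=126, V→Delta 2·20=40. Service 380; fixed 53; total 433.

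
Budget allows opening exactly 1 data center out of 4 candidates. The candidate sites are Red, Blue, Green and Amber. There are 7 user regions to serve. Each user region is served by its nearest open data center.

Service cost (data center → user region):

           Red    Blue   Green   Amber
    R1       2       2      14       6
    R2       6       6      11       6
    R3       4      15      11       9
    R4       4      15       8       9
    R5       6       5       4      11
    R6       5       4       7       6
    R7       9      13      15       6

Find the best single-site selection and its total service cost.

Choose Red only; total service cost 36.

With exactly 1 open, each user region uses its cheapest among the chosen.
{Red}: R1→Red 2, R2→Red 6, R3→Red 4, R4→Red 4, R5→Red 6, R6→Red 5, R7→Red 9. Service cost 36.
{Amber}: service cost 53
{Blue}: service cost 60
Among all 4 size-1 choices, {Red} is lowest.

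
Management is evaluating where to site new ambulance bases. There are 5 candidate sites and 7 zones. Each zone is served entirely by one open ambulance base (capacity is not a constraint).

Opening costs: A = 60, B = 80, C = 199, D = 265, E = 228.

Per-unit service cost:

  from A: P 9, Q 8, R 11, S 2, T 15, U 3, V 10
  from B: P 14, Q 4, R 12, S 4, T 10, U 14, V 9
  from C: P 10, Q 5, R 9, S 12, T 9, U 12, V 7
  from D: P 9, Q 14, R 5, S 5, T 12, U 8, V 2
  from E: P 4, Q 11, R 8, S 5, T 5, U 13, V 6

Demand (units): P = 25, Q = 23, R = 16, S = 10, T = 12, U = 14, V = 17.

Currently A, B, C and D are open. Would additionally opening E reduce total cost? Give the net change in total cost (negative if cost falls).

No — net change +55 (cost rises by 55).

Current service cost with {A, B, C, D}: 601.
Adding E: each zone re-picks its cheapest; new service cost 428, saving 173.
Extra fixed cost: 228. Net change = 228 − 173 = 55.
(Totals: 1205 → 1260.)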